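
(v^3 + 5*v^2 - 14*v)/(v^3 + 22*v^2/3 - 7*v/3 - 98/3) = 3*v/(3*v + 7)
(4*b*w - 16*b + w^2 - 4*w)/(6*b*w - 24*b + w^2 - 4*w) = (4*b + w)/(6*b + w)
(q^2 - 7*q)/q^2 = (q - 7)/q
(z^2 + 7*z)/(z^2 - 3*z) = (z + 7)/(z - 3)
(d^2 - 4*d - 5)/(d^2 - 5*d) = (d + 1)/d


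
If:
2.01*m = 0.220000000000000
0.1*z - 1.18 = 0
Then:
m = 0.11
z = 11.80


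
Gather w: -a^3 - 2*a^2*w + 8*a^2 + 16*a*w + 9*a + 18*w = -a^3 + 8*a^2 + 9*a + w*(-2*a^2 + 16*a + 18)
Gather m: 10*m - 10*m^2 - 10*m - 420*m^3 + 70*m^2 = -420*m^3 + 60*m^2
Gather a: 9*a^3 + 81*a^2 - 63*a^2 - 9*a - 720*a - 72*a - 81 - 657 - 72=9*a^3 + 18*a^2 - 801*a - 810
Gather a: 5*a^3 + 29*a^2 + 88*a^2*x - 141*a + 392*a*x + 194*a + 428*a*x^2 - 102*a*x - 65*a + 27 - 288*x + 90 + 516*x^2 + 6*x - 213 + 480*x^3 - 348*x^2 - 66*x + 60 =5*a^3 + a^2*(88*x + 29) + a*(428*x^2 + 290*x - 12) + 480*x^3 + 168*x^2 - 348*x - 36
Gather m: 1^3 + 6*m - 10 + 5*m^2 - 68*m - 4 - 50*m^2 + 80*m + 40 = -45*m^2 + 18*m + 27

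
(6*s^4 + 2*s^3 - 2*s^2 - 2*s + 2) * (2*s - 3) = 12*s^5 - 14*s^4 - 10*s^3 + 2*s^2 + 10*s - 6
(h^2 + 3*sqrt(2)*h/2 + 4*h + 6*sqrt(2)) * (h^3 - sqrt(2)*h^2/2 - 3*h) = h^5 + sqrt(2)*h^4 + 4*h^4 - 9*h^3/2 + 4*sqrt(2)*h^3 - 18*h^2 - 9*sqrt(2)*h^2/2 - 18*sqrt(2)*h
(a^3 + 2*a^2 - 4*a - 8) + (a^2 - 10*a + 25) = a^3 + 3*a^2 - 14*a + 17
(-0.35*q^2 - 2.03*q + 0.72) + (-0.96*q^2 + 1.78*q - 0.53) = -1.31*q^2 - 0.25*q + 0.19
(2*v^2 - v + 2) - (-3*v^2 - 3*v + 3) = 5*v^2 + 2*v - 1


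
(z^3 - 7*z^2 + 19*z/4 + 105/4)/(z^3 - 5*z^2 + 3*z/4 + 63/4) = (z - 5)/(z - 3)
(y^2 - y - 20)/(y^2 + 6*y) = (y^2 - y - 20)/(y*(y + 6))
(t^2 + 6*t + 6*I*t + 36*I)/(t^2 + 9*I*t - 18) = (t + 6)/(t + 3*I)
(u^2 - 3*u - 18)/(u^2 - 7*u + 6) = (u + 3)/(u - 1)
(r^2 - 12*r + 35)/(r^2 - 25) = (r - 7)/(r + 5)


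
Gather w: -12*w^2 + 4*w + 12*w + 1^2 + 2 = -12*w^2 + 16*w + 3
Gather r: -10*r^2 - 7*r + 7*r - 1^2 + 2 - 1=-10*r^2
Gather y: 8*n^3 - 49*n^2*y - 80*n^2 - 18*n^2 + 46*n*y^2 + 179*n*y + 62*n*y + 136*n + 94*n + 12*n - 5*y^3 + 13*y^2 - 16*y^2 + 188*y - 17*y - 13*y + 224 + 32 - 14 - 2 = 8*n^3 - 98*n^2 + 242*n - 5*y^3 + y^2*(46*n - 3) + y*(-49*n^2 + 241*n + 158) + 240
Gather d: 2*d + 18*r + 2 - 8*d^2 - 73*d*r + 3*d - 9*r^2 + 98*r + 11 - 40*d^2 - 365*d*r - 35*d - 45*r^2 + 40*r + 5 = -48*d^2 + d*(-438*r - 30) - 54*r^2 + 156*r + 18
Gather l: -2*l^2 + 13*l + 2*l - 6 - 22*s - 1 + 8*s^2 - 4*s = -2*l^2 + 15*l + 8*s^2 - 26*s - 7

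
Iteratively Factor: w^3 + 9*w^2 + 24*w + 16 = (w + 1)*(w^2 + 8*w + 16) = (w + 1)*(w + 4)*(w + 4)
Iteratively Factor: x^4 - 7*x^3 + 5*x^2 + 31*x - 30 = (x - 1)*(x^3 - 6*x^2 - x + 30) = (x - 5)*(x - 1)*(x^2 - x - 6) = (x - 5)*(x - 3)*(x - 1)*(x + 2)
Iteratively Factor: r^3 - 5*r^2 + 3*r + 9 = (r - 3)*(r^2 - 2*r - 3) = (r - 3)*(r + 1)*(r - 3)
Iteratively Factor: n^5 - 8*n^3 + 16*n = (n - 2)*(n^4 + 2*n^3 - 4*n^2 - 8*n) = (n - 2)*(n + 2)*(n^3 - 4*n) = (n - 2)*(n + 2)^2*(n^2 - 2*n) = (n - 2)^2*(n + 2)^2*(n)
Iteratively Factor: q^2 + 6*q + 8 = (q + 4)*(q + 2)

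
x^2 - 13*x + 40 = (x - 8)*(x - 5)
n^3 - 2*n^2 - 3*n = n*(n - 3)*(n + 1)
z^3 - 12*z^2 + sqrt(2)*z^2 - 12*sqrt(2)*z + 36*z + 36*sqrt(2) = (z - 6)^2*(z + sqrt(2))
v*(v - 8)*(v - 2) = v^3 - 10*v^2 + 16*v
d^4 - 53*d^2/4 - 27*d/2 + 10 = (d - 4)*(d - 1/2)*(d + 2)*(d + 5/2)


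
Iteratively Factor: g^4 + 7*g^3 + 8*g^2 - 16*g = (g + 4)*(g^3 + 3*g^2 - 4*g) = g*(g + 4)*(g^2 + 3*g - 4) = g*(g - 1)*(g + 4)*(g + 4)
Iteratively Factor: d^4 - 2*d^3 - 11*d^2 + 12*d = (d + 3)*(d^3 - 5*d^2 + 4*d) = (d - 1)*(d + 3)*(d^2 - 4*d) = d*(d - 1)*(d + 3)*(d - 4)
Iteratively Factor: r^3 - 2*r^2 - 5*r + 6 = (r + 2)*(r^2 - 4*r + 3) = (r - 3)*(r + 2)*(r - 1)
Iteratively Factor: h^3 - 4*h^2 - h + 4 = (h - 4)*(h^2 - 1) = (h - 4)*(h - 1)*(h + 1)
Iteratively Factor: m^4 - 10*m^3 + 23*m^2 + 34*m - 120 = (m - 3)*(m^3 - 7*m^2 + 2*m + 40) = (m - 5)*(m - 3)*(m^2 - 2*m - 8) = (m - 5)*(m - 3)*(m + 2)*(m - 4)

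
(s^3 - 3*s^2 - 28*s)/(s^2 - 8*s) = (s^2 - 3*s - 28)/(s - 8)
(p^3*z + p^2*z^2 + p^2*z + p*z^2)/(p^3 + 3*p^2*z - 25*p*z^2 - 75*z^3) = p*z*(p^2 + p*z + p + z)/(p^3 + 3*p^2*z - 25*p*z^2 - 75*z^3)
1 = 1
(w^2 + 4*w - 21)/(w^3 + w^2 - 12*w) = (w + 7)/(w*(w + 4))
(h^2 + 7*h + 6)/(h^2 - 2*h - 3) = (h + 6)/(h - 3)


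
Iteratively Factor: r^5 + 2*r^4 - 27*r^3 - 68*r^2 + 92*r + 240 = (r + 3)*(r^4 - r^3 - 24*r^2 + 4*r + 80) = (r + 3)*(r + 4)*(r^3 - 5*r^2 - 4*r + 20) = (r - 5)*(r + 3)*(r + 4)*(r^2 - 4) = (r - 5)*(r + 2)*(r + 3)*(r + 4)*(r - 2)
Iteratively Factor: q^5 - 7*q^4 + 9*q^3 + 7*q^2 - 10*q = (q + 1)*(q^4 - 8*q^3 + 17*q^2 - 10*q) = (q - 2)*(q + 1)*(q^3 - 6*q^2 + 5*q) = q*(q - 2)*(q + 1)*(q^2 - 6*q + 5) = q*(q - 2)*(q - 1)*(q + 1)*(q - 5)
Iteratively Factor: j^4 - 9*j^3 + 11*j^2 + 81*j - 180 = (j - 4)*(j^3 - 5*j^2 - 9*j + 45) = (j - 4)*(j - 3)*(j^2 - 2*j - 15) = (j - 5)*(j - 4)*(j - 3)*(j + 3)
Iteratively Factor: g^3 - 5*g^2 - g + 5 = (g - 1)*(g^2 - 4*g - 5) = (g - 5)*(g - 1)*(g + 1)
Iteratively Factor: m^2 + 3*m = (m)*(m + 3)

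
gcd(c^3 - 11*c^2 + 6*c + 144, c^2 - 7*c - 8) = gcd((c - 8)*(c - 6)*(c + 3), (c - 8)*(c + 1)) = c - 8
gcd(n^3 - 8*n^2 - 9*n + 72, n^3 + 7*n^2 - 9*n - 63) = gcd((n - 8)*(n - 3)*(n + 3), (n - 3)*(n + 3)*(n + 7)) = n^2 - 9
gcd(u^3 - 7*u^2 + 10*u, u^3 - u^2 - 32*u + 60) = u^2 - 7*u + 10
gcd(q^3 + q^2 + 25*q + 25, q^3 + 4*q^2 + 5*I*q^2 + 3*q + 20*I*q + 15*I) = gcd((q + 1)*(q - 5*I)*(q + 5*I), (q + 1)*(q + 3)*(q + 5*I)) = q^2 + q*(1 + 5*I) + 5*I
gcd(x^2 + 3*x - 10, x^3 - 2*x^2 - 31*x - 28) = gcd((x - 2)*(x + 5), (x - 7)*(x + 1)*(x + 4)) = 1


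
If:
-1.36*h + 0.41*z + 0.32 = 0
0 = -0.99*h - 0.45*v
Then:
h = 0.301470588235294*z + 0.235294117647059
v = -0.663235294117647*z - 0.517647058823529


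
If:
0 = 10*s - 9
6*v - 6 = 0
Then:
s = 9/10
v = 1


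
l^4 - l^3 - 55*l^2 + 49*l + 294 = (l - 7)*(l - 3)*(l + 2)*(l + 7)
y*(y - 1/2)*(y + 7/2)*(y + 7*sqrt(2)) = y^4 + 3*y^3 + 7*sqrt(2)*y^3 - 7*y^2/4 + 21*sqrt(2)*y^2 - 49*sqrt(2)*y/4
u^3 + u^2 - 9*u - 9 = (u - 3)*(u + 1)*(u + 3)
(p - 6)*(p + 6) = p^2 - 36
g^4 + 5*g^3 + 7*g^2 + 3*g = g*(g + 1)^2*(g + 3)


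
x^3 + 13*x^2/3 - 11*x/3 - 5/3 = (x - 1)*(x + 1/3)*(x + 5)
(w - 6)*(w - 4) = w^2 - 10*w + 24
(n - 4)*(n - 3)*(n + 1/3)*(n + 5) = n^4 - 5*n^3/3 - 71*n^2/3 + 157*n/3 + 20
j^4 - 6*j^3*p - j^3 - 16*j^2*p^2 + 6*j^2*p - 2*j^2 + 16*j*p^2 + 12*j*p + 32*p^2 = (j - 2)*(j + 1)*(j - 8*p)*(j + 2*p)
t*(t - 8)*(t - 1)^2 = t^4 - 10*t^3 + 17*t^2 - 8*t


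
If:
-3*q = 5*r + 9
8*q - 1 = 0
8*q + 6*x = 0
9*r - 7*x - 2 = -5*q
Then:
No Solution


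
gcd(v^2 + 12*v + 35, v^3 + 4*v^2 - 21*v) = v + 7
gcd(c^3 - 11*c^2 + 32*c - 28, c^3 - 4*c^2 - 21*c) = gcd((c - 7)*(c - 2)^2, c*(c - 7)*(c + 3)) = c - 7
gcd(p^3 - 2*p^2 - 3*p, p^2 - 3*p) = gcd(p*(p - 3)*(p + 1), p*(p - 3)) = p^2 - 3*p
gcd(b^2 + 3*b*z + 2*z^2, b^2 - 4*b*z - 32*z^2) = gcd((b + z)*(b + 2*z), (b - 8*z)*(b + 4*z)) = 1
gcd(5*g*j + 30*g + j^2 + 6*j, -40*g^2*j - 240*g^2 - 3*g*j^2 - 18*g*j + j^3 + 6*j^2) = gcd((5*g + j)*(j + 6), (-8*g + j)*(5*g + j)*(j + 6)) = 5*g*j + 30*g + j^2 + 6*j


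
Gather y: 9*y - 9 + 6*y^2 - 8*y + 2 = 6*y^2 + y - 7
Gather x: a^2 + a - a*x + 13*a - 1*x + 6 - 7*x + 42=a^2 + 14*a + x*(-a - 8) + 48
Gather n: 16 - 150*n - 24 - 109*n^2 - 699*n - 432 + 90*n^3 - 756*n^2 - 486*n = 90*n^3 - 865*n^2 - 1335*n - 440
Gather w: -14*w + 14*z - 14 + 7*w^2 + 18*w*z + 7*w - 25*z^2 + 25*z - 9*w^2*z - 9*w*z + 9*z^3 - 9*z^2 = w^2*(7 - 9*z) + w*(9*z - 7) + 9*z^3 - 34*z^2 + 39*z - 14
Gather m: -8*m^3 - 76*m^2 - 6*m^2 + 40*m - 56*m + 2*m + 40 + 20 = -8*m^3 - 82*m^2 - 14*m + 60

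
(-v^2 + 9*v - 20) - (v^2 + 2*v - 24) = -2*v^2 + 7*v + 4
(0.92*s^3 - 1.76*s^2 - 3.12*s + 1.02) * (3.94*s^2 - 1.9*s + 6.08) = 3.6248*s^5 - 8.6824*s^4 - 3.3552*s^3 - 0.754000000000001*s^2 - 20.9076*s + 6.2016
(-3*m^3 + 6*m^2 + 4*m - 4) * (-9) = 27*m^3 - 54*m^2 - 36*m + 36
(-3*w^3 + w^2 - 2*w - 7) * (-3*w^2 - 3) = 9*w^5 - 3*w^4 + 15*w^3 + 18*w^2 + 6*w + 21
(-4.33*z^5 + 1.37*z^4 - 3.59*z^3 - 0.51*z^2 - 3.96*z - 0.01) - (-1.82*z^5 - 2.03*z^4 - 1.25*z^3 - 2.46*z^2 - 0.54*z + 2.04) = -2.51*z^5 + 3.4*z^4 - 2.34*z^3 + 1.95*z^2 - 3.42*z - 2.05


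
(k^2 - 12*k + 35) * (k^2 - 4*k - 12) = k^4 - 16*k^3 + 71*k^2 + 4*k - 420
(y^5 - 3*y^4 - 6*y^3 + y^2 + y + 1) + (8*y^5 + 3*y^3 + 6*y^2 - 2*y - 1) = 9*y^5 - 3*y^4 - 3*y^3 + 7*y^2 - y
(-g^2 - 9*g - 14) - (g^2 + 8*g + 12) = -2*g^2 - 17*g - 26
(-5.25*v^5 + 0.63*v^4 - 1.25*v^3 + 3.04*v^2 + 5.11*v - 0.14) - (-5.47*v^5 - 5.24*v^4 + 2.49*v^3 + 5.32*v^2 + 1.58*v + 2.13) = 0.22*v^5 + 5.87*v^4 - 3.74*v^3 - 2.28*v^2 + 3.53*v - 2.27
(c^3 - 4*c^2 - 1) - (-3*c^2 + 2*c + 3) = c^3 - c^2 - 2*c - 4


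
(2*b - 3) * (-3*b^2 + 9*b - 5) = -6*b^3 + 27*b^2 - 37*b + 15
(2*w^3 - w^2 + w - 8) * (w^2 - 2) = 2*w^5 - w^4 - 3*w^3 - 6*w^2 - 2*w + 16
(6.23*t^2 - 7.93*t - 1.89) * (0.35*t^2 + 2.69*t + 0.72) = 2.1805*t^4 + 13.9832*t^3 - 17.5076*t^2 - 10.7937*t - 1.3608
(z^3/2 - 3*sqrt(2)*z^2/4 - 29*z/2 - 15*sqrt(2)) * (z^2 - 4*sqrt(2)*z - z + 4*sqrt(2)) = z^5/2 - 11*sqrt(2)*z^4/4 - z^4/2 - 17*z^3/2 + 11*sqrt(2)*z^3/4 + 17*z^2/2 + 43*sqrt(2)*z^2 - 43*sqrt(2)*z + 120*z - 120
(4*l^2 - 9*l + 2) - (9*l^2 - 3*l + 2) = -5*l^2 - 6*l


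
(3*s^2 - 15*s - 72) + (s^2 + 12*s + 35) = 4*s^2 - 3*s - 37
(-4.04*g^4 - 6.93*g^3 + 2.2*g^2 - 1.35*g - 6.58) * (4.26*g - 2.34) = -17.2104*g^5 - 20.0682*g^4 + 25.5882*g^3 - 10.899*g^2 - 24.8718*g + 15.3972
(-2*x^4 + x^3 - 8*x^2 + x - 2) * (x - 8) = -2*x^5 + 17*x^4 - 16*x^3 + 65*x^2 - 10*x + 16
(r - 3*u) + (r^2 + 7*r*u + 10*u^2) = r^2 + 7*r*u + r + 10*u^2 - 3*u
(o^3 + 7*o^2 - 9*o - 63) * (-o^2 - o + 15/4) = -o^5 - 8*o^4 + 23*o^3/4 + 393*o^2/4 + 117*o/4 - 945/4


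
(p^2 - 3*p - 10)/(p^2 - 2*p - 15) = (p + 2)/(p + 3)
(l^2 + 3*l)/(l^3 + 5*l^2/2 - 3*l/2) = 2/(2*l - 1)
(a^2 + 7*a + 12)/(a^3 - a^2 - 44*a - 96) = 1/(a - 8)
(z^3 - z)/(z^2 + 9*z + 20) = (z^3 - z)/(z^2 + 9*z + 20)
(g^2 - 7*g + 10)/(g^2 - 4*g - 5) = (g - 2)/(g + 1)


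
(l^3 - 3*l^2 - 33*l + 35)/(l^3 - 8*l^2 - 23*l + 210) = (l - 1)/(l - 6)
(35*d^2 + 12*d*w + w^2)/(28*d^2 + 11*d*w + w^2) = (5*d + w)/(4*d + w)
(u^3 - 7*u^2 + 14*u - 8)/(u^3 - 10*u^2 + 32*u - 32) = (u - 1)/(u - 4)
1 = 1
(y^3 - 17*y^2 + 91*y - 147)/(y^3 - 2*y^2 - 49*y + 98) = (y^2 - 10*y + 21)/(y^2 + 5*y - 14)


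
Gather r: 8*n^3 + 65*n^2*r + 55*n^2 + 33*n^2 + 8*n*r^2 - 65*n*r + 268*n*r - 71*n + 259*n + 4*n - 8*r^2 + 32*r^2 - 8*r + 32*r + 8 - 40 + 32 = 8*n^3 + 88*n^2 + 192*n + r^2*(8*n + 24) + r*(65*n^2 + 203*n + 24)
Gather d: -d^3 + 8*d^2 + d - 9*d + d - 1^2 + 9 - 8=-d^3 + 8*d^2 - 7*d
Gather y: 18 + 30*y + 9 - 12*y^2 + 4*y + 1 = -12*y^2 + 34*y + 28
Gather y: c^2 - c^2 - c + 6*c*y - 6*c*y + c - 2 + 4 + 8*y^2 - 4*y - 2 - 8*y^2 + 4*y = 0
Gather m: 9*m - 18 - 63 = 9*m - 81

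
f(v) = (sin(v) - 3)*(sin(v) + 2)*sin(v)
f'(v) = (sin(v) - 3)*(sin(v) + 2)*cos(v) + (sin(v) - 3)*sin(v)*cos(v) + (sin(v) + 2)*sin(v)*cos(v) = (3*sin(v)^2 - 2*sin(v) - 6)*cos(v)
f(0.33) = -2.02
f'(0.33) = -5.99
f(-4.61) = -5.97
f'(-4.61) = 0.51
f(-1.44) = 3.99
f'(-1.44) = -0.14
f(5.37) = 3.63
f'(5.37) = -1.55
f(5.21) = 3.82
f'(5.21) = -0.92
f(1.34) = -5.87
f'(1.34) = -1.17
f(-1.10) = 3.85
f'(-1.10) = -0.83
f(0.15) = -0.92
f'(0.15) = -6.16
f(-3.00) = 0.82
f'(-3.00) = 5.60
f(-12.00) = -3.35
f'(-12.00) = -5.24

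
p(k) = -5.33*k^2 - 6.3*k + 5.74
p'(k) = -10.66*k - 6.3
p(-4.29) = -65.33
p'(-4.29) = 39.43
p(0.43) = 2.05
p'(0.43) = -10.88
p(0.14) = 4.75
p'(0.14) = -7.79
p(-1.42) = 3.94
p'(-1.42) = 8.84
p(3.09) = -64.62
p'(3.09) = -39.24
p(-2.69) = -15.88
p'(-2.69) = 22.38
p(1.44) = -14.38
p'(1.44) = -21.65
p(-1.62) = 1.96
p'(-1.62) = 10.97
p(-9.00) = -369.29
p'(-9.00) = 89.64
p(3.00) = -61.13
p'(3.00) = -38.28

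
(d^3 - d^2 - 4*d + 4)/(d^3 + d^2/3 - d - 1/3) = 3*(d^2 - 4)/(3*d^2 + 4*d + 1)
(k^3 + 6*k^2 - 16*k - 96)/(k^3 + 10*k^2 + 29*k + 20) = (k^2 + 2*k - 24)/(k^2 + 6*k + 5)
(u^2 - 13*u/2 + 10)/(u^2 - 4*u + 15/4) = 2*(u - 4)/(2*u - 3)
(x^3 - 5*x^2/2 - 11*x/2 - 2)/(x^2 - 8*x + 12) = (2*x^3 - 5*x^2 - 11*x - 4)/(2*(x^2 - 8*x + 12))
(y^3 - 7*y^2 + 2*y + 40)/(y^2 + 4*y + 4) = (y^2 - 9*y + 20)/(y + 2)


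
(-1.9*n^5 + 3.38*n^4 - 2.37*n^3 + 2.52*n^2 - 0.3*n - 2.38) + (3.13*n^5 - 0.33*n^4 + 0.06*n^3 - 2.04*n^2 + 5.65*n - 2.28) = 1.23*n^5 + 3.05*n^4 - 2.31*n^3 + 0.48*n^2 + 5.35*n - 4.66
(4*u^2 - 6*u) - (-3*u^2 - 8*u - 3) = 7*u^2 + 2*u + 3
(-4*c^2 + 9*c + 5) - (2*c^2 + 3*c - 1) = -6*c^2 + 6*c + 6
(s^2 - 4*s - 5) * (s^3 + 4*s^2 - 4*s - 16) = s^5 - 25*s^3 - 20*s^2 + 84*s + 80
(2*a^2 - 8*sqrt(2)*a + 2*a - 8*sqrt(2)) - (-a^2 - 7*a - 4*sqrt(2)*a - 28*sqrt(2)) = 3*a^2 - 4*sqrt(2)*a + 9*a + 20*sqrt(2)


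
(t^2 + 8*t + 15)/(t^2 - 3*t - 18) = (t + 5)/(t - 6)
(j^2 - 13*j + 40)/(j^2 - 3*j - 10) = (j - 8)/(j + 2)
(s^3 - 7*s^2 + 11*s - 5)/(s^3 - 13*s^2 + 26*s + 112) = (s^3 - 7*s^2 + 11*s - 5)/(s^3 - 13*s^2 + 26*s + 112)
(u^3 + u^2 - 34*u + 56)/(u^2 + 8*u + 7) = (u^2 - 6*u + 8)/(u + 1)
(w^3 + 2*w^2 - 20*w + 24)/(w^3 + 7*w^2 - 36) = (w - 2)/(w + 3)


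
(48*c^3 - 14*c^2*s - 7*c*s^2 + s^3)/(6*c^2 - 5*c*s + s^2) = (-24*c^2 - 5*c*s + s^2)/(-3*c + s)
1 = 1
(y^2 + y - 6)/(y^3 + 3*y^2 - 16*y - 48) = (y - 2)/(y^2 - 16)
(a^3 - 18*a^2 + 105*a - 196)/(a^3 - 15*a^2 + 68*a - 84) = (a^2 - 11*a + 28)/(a^2 - 8*a + 12)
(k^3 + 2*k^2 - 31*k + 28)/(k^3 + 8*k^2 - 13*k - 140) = (k - 1)/(k + 5)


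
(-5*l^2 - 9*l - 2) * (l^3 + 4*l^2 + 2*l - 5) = -5*l^5 - 29*l^4 - 48*l^3 - l^2 + 41*l + 10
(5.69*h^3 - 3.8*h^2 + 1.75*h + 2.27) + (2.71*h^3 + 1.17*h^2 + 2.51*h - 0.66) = 8.4*h^3 - 2.63*h^2 + 4.26*h + 1.61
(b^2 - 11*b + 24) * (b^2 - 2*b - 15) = b^4 - 13*b^3 + 31*b^2 + 117*b - 360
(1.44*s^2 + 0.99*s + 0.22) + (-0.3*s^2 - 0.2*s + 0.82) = 1.14*s^2 + 0.79*s + 1.04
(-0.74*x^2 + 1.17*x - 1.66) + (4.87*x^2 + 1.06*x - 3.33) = 4.13*x^2 + 2.23*x - 4.99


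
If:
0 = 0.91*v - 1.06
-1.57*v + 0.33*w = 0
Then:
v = 1.16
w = 5.54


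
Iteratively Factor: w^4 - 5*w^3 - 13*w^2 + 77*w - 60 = (w - 5)*(w^3 - 13*w + 12) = (w - 5)*(w - 3)*(w^2 + 3*w - 4) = (w - 5)*(w - 3)*(w + 4)*(w - 1)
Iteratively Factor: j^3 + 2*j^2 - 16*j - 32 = (j + 4)*(j^2 - 2*j - 8) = (j + 2)*(j + 4)*(j - 4)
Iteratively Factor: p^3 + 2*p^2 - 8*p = (p)*(p^2 + 2*p - 8) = p*(p - 2)*(p + 4)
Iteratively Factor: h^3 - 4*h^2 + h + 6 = (h + 1)*(h^2 - 5*h + 6) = (h - 3)*(h + 1)*(h - 2)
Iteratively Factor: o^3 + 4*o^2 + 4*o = (o + 2)*(o^2 + 2*o) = (o + 2)^2*(o)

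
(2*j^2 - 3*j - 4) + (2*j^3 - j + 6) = 2*j^3 + 2*j^2 - 4*j + 2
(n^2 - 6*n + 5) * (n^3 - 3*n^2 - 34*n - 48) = n^5 - 9*n^4 - 11*n^3 + 141*n^2 + 118*n - 240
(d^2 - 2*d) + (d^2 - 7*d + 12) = 2*d^2 - 9*d + 12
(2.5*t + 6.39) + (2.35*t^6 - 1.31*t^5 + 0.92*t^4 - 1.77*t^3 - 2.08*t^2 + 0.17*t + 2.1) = 2.35*t^6 - 1.31*t^5 + 0.92*t^4 - 1.77*t^3 - 2.08*t^2 + 2.67*t + 8.49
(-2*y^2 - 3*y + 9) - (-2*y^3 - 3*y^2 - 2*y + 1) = 2*y^3 + y^2 - y + 8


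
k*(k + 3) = k^2 + 3*k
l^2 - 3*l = l*(l - 3)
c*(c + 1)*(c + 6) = c^3 + 7*c^2 + 6*c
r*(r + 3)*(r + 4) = r^3 + 7*r^2 + 12*r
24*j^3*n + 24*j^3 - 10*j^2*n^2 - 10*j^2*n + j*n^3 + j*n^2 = (-6*j + n)*(-4*j + n)*(j*n + j)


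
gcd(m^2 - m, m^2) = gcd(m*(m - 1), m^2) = m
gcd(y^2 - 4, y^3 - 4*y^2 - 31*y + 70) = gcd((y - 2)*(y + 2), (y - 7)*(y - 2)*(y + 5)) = y - 2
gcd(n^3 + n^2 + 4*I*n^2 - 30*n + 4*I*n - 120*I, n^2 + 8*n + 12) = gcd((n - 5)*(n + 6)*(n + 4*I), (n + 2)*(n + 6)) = n + 6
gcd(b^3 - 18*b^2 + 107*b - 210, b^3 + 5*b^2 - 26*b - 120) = b - 5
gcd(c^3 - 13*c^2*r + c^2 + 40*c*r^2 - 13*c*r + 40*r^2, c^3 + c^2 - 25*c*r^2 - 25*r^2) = -c^2 + 5*c*r - c + 5*r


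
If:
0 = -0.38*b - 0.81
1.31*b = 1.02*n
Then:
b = -2.13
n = -2.74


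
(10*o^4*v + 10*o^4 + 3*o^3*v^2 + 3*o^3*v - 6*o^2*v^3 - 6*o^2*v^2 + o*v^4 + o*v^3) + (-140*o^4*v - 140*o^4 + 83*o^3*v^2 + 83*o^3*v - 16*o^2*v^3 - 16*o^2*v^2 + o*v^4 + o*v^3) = -130*o^4*v - 130*o^4 + 86*o^3*v^2 + 86*o^3*v - 22*o^2*v^3 - 22*o^2*v^2 + 2*o*v^4 + 2*o*v^3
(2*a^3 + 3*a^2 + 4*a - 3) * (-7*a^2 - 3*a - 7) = -14*a^5 - 27*a^4 - 51*a^3 - 12*a^2 - 19*a + 21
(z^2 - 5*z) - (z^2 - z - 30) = 30 - 4*z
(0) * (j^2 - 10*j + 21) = 0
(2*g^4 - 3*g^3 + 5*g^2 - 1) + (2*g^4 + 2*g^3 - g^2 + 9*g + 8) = 4*g^4 - g^3 + 4*g^2 + 9*g + 7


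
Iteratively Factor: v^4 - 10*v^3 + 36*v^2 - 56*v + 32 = (v - 4)*(v^3 - 6*v^2 + 12*v - 8) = (v - 4)*(v - 2)*(v^2 - 4*v + 4) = (v - 4)*(v - 2)^2*(v - 2)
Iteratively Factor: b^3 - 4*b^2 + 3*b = (b - 1)*(b^2 - 3*b) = (b - 3)*(b - 1)*(b)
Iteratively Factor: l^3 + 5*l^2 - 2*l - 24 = (l + 4)*(l^2 + l - 6) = (l - 2)*(l + 4)*(l + 3)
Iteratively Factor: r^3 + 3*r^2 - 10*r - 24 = (r + 2)*(r^2 + r - 12) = (r - 3)*(r + 2)*(r + 4)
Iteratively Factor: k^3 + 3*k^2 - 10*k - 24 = (k - 3)*(k^2 + 6*k + 8) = (k - 3)*(k + 2)*(k + 4)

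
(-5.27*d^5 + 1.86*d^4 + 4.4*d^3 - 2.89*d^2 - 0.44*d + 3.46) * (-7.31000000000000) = 38.5237*d^5 - 13.5966*d^4 - 32.164*d^3 + 21.1259*d^2 + 3.2164*d - 25.2926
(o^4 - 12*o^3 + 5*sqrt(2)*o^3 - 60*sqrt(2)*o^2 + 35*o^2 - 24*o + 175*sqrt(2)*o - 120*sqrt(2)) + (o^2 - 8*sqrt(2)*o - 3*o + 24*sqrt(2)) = o^4 - 12*o^3 + 5*sqrt(2)*o^3 - 60*sqrt(2)*o^2 + 36*o^2 - 27*o + 167*sqrt(2)*o - 96*sqrt(2)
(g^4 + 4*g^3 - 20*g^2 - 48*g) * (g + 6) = g^5 + 10*g^4 + 4*g^3 - 168*g^2 - 288*g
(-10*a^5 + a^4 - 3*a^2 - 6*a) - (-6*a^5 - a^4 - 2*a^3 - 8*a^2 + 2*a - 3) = -4*a^5 + 2*a^4 + 2*a^3 + 5*a^2 - 8*a + 3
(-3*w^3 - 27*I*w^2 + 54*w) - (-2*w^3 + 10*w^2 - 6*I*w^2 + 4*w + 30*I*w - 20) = -w^3 - 10*w^2 - 21*I*w^2 + 50*w - 30*I*w + 20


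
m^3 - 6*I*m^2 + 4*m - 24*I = (m - 6*I)*(m - 2*I)*(m + 2*I)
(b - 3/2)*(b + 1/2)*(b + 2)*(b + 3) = b^4 + 4*b^3 + b^2/4 - 39*b/4 - 9/2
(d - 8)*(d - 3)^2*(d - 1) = d^4 - 15*d^3 + 71*d^2 - 129*d + 72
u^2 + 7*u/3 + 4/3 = (u + 1)*(u + 4/3)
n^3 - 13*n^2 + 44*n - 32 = (n - 8)*(n - 4)*(n - 1)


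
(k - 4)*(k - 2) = k^2 - 6*k + 8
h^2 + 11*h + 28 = (h + 4)*(h + 7)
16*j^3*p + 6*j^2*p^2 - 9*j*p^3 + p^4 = p*(-8*j + p)*(-2*j + p)*(j + p)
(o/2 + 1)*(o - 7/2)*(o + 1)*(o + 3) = o^4/2 + 5*o^3/4 - 5*o^2 - 65*o/4 - 21/2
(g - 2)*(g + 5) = g^2 + 3*g - 10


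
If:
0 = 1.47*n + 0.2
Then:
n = -0.14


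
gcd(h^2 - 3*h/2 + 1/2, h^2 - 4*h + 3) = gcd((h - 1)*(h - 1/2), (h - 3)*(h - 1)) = h - 1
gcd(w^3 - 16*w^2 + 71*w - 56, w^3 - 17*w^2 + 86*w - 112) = w^2 - 15*w + 56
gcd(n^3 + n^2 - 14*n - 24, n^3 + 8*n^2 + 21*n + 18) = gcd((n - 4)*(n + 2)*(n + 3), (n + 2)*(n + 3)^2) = n^2 + 5*n + 6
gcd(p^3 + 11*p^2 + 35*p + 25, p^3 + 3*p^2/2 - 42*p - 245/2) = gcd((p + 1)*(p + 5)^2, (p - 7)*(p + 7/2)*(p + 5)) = p + 5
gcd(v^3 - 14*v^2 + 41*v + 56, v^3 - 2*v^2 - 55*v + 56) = v - 8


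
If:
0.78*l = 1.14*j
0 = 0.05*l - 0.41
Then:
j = 5.61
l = 8.20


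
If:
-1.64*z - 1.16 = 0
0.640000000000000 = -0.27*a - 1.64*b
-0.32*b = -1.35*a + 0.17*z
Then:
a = -0.17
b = -0.36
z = -0.71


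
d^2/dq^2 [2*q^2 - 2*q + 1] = 4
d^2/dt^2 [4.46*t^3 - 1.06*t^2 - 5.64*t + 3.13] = 26.76*t - 2.12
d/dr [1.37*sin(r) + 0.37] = 1.37*cos(r)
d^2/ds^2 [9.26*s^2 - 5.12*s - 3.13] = 18.5200000000000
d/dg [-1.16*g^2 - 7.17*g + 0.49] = -2.32*g - 7.17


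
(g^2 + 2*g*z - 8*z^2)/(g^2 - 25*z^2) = (g^2 + 2*g*z - 8*z^2)/(g^2 - 25*z^2)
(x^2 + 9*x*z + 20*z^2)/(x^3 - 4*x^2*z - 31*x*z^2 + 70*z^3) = (x + 4*z)/(x^2 - 9*x*z + 14*z^2)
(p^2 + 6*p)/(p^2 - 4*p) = (p + 6)/(p - 4)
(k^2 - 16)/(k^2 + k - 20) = (k + 4)/(k + 5)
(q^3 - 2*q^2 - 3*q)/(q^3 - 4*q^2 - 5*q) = (q - 3)/(q - 5)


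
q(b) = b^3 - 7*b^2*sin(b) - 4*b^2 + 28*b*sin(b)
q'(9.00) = 417.62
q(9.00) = 275.18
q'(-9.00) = 997.75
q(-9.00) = -715.47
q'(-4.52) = 238.59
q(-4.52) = -438.67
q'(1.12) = 15.73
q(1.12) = 16.71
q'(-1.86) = -4.78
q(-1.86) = 52.86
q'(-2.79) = 147.07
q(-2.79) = -7.18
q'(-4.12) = 285.72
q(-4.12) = -332.11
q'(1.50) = 3.59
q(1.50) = 20.56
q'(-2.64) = 118.39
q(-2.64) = 12.72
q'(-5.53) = -61.04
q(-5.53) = -543.76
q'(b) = -7*b^2*cos(b) + 3*b^2 - 14*b*sin(b) + 28*b*cos(b) - 8*b + 28*sin(b)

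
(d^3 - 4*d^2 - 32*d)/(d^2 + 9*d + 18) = d*(d^2 - 4*d - 32)/(d^2 + 9*d + 18)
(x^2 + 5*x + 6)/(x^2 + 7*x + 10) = (x + 3)/(x + 5)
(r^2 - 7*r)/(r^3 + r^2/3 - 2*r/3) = 3*(r - 7)/(3*r^2 + r - 2)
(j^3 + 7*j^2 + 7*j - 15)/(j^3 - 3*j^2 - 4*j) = (-j^3 - 7*j^2 - 7*j + 15)/(j*(-j^2 + 3*j + 4))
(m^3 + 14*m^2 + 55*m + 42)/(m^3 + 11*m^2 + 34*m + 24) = (m + 7)/(m + 4)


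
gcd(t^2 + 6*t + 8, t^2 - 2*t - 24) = t + 4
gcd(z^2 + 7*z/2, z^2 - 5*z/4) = z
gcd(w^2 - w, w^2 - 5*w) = w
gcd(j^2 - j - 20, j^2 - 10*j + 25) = j - 5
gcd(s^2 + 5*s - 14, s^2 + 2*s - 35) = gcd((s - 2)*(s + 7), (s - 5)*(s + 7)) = s + 7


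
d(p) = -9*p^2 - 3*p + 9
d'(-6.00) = 105.00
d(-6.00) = -297.00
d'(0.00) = -3.00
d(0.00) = 9.00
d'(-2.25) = 37.50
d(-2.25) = -29.81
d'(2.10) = -40.80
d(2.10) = -36.99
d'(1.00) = -21.00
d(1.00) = -3.00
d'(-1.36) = 21.48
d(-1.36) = -3.57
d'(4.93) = -91.74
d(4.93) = -224.53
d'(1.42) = -28.56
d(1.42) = -13.41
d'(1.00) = -21.00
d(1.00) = -3.00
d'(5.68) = -105.24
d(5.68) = -298.40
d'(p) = -18*p - 3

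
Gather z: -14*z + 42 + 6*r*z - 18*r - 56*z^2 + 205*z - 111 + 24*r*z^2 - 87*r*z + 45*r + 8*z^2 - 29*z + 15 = 27*r + z^2*(24*r - 48) + z*(162 - 81*r) - 54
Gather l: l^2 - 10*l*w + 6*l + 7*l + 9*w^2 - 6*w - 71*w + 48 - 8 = l^2 + l*(13 - 10*w) + 9*w^2 - 77*w + 40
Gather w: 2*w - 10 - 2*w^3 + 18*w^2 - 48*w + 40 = -2*w^3 + 18*w^2 - 46*w + 30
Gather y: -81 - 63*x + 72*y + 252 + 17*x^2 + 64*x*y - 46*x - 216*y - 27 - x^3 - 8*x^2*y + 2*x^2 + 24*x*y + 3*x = -x^3 + 19*x^2 - 106*x + y*(-8*x^2 + 88*x - 144) + 144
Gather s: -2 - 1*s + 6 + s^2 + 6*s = s^2 + 5*s + 4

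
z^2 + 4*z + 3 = (z + 1)*(z + 3)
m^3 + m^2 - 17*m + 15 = (m - 3)*(m - 1)*(m + 5)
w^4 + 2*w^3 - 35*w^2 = w^2*(w - 5)*(w + 7)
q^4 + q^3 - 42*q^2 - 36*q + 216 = (q - 6)*(q - 2)*(q + 3)*(q + 6)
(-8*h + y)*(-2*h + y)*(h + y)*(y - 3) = 16*h^3*y - 48*h^3 + 6*h^2*y^2 - 18*h^2*y - 9*h*y^3 + 27*h*y^2 + y^4 - 3*y^3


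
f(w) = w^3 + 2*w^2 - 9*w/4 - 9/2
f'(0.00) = -2.25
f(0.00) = -4.50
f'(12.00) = 477.75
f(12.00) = 1984.50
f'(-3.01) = 12.89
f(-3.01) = -6.88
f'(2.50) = 26.50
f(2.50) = 18.00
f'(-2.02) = 1.91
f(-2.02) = -0.04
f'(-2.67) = 8.46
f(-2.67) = -3.27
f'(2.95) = 35.66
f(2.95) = 31.94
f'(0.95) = 4.26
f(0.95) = -3.98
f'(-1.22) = -2.66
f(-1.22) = -0.59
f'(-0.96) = -3.33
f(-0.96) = -1.38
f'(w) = 3*w^2 + 4*w - 9/4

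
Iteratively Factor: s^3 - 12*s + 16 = (s + 4)*(s^2 - 4*s + 4) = (s - 2)*(s + 4)*(s - 2)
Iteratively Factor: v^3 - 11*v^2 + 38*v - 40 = (v - 4)*(v^2 - 7*v + 10) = (v - 4)*(v - 2)*(v - 5)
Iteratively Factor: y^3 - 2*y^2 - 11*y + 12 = (y - 4)*(y^2 + 2*y - 3) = (y - 4)*(y + 3)*(y - 1)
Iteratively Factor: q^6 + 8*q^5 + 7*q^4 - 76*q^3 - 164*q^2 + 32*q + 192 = (q + 4)*(q^5 + 4*q^4 - 9*q^3 - 40*q^2 - 4*q + 48) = (q + 2)*(q + 4)*(q^4 + 2*q^3 - 13*q^2 - 14*q + 24) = (q + 2)^2*(q + 4)*(q^3 - 13*q + 12) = (q - 1)*(q + 2)^2*(q + 4)*(q^2 + q - 12) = (q - 3)*(q - 1)*(q + 2)^2*(q + 4)*(q + 4)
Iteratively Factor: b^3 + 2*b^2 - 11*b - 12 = (b + 4)*(b^2 - 2*b - 3) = (b + 1)*(b + 4)*(b - 3)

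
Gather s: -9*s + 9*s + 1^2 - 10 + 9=0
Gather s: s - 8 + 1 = s - 7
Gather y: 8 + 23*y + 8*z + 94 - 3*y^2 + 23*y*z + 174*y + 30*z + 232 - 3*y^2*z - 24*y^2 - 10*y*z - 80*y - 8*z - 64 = y^2*(-3*z - 27) + y*(13*z + 117) + 30*z + 270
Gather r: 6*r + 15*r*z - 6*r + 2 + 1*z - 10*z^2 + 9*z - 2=15*r*z - 10*z^2 + 10*z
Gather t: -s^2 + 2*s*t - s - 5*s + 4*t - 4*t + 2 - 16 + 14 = -s^2 + 2*s*t - 6*s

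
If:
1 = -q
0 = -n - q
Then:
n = 1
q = -1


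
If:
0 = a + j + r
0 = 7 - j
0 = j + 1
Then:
No Solution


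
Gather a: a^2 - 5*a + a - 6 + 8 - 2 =a^2 - 4*a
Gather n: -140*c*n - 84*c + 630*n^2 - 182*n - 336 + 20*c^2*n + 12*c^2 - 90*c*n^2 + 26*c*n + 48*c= 12*c^2 - 36*c + n^2*(630 - 90*c) + n*(20*c^2 - 114*c - 182) - 336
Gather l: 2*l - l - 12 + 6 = l - 6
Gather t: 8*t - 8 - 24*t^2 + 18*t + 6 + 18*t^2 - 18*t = -6*t^2 + 8*t - 2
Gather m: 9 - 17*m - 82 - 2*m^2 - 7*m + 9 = -2*m^2 - 24*m - 64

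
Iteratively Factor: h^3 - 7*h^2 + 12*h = (h - 4)*(h^2 - 3*h) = h*(h - 4)*(h - 3)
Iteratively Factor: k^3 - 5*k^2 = (k)*(k^2 - 5*k) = k*(k - 5)*(k)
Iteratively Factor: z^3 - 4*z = (z - 2)*(z^2 + 2*z) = (z - 2)*(z + 2)*(z)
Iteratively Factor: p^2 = (p)*(p)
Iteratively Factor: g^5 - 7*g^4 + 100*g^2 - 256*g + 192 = (g - 2)*(g^4 - 5*g^3 - 10*g^2 + 80*g - 96) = (g - 2)^2*(g^3 - 3*g^2 - 16*g + 48) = (g - 3)*(g - 2)^2*(g^2 - 16) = (g - 3)*(g - 2)^2*(g + 4)*(g - 4)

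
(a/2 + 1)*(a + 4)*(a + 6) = a^3/2 + 6*a^2 + 22*a + 24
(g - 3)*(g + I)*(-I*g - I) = -I*g^3 + g^2 + 2*I*g^2 - 2*g + 3*I*g - 3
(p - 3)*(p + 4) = p^2 + p - 12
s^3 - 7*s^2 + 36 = (s - 6)*(s - 3)*(s + 2)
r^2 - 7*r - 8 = (r - 8)*(r + 1)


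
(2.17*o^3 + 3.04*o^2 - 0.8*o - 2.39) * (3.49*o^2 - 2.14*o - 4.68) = 7.5733*o^5 + 5.9658*o^4 - 19.4532*o^3 - 20.8563*o^2 + 8.8586*o + 11.1852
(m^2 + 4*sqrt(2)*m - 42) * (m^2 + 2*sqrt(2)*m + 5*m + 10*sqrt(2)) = m^4 + 5*m^3 + 6*sqrt(2)*m^3 - 26*m^2 + 30*sqrt(2)*m^2 - 130*m - 84*sqrt(2)*m - 420*sqrt(2)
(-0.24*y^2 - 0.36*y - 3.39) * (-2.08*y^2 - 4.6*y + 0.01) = 0.4992*y^4 + 1.8528*y^3 + 8.7048*y^2 + 15.5904*y - 0.0339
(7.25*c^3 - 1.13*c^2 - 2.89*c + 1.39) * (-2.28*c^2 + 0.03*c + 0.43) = -16.53*c^5 + 2.7939*c^4 + 9.6728*c^3 - 3.7418*c^2 - 1.201*c + 0.5977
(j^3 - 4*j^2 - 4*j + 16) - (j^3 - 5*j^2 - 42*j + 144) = j^2 + 38*j - 128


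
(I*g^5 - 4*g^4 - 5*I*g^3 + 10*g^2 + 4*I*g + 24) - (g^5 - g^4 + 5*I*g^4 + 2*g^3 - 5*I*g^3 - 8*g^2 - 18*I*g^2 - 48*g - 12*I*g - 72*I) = -g^5 + I*g^5 - 3*g^4 - 5*I*g^4 - 2*g^3 + 18*g^2 + 18*I*g^2 + 48*g + 16*I*g + 24 + 72*I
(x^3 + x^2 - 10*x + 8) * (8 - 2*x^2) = -2*x^5 - 2*x^4 + 28*x^3 - 8*x^2 - 80*x + 64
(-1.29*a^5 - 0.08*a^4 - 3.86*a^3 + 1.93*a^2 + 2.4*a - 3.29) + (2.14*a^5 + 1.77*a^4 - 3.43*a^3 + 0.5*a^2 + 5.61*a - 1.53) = 0.85*a^5 + 1.69*a^4 - 7.29*a^3 + 2.43*a^2 + 8.01*a - 4.82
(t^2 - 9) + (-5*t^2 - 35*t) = -4*t^2 - 35*t - 9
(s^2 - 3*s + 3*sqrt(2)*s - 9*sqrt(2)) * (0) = 0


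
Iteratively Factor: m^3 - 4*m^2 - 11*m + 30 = (m + 3)*(m^2 - 7*m + 10) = (m - 2)*(m + 3)*(m - 5)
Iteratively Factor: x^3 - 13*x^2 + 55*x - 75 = (x - 3)*(x^2 - 10*x + 25) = (x - 5)*(x - 3)*(x - 5)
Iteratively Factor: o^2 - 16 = (o + 4)*(o - 4)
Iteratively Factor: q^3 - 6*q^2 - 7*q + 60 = (q - 5)*(q^2 - q - 12) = (q - 5)*(q - 4)*(q + 3)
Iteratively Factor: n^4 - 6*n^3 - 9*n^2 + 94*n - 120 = (n - 5)*(n^3 - n^2 - 14*n + 24) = (n - 5)*(n - 3)*(n^2 + 2*n - 8) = (n - 5)*(n - 3)*(n + 4)*(n - 2)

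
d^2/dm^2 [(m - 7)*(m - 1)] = 2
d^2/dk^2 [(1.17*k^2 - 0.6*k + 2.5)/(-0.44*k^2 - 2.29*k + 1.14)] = (2.22044604925031e-16*k^4 + 2.590104*k^3 - 6.425232*k^2 - 13.30824*k - 28.636844)/(0.085184*k^6 + 1.330032*k^5 + 6.2601*k^4 + 5.117005*k^3 - 16.21935*k^2 + 8.928252*k - 1.481544)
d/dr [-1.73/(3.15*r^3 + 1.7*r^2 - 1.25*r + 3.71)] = (16.3485*r^2 + 5.882*r - 2.1625)/(3.15*r^3 + 1.7*r^2 - 1.25*r + 3.71)^2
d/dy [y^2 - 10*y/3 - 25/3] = 2*y - 10/3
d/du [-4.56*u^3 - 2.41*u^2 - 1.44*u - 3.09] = -13.68*u^2 - 4.82*u - 1.44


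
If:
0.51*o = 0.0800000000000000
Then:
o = 0.16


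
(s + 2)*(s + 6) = s^2 + 8*s + 12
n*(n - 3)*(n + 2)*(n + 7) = n^4 + 6*n^3 - 13*n^2 - 42*n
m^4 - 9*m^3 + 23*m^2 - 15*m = m*(m - 5)*(m - 3)*(m - 1)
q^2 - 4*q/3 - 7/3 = (q - 7/3)*(q + 1)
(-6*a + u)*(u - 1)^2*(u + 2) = -6*a*u^3 + 18*a*u - 12*a + u^4 - 3*u^2 + 2*u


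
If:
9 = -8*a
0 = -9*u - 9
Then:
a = -9/8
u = -1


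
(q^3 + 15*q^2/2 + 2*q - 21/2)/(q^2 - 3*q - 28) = (-2*q^3 - 15*q^2 - 4*q + 21)/(2*(-q^2 + 3*q + 28))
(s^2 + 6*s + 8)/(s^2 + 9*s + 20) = (s + 2)/(s + 5)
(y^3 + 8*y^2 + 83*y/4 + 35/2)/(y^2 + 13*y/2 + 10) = (y^2 + 11*y/2 + 7)/(y + 4)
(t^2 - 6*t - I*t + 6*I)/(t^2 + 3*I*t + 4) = (t - 6)/(t + 4*I)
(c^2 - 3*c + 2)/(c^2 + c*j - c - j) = (c - 2)/(c + j)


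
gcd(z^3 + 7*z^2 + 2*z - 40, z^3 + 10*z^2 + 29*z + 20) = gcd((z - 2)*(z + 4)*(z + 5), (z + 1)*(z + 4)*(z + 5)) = z^2 + 9*z + 20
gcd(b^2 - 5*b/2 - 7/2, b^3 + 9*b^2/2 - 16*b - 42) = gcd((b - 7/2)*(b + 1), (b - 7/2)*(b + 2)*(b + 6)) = b - 7/2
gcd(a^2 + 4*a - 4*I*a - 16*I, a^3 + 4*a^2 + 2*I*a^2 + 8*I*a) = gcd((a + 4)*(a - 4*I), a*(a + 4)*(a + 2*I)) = a + 4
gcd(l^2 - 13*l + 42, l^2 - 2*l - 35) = l - 7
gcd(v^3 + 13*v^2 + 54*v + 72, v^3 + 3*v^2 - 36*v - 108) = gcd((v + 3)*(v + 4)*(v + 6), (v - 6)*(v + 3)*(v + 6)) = v^2 + 9*v + 18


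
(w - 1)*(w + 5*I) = w^2 - w + 5*I*w - 5*I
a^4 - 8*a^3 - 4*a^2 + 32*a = a*(a - 8)*(a - 2)*(a + 2)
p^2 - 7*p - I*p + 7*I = (p - 7)*(p - I)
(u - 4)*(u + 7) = u^2 + 3*u - 28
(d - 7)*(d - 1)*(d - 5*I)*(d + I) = d^4 - 8*d^3 - 4*I*d^3 + 12*d^2 + 32*I*d^2 - 40*d - 28*I*d + 35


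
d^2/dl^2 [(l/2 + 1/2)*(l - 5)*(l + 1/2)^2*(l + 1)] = 10*l^3 - 12*l^2 - 141*l/4 - 59/4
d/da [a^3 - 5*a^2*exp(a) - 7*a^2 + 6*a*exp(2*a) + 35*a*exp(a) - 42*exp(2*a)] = -5*a^2*exp(a) + 3*a^2 + 12*a*exp(2*a) + 25*a*exp(a) - 14*a - 78*exp(2*a) + 35*exp(a)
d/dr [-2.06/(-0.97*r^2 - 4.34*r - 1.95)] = (-3.9964*r - 8.9404)/(0.97*r^2 + 4.34*r + 1.95)^2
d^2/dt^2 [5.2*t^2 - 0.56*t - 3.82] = 10.4000000000000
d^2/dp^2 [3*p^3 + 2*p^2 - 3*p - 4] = 18*p + 4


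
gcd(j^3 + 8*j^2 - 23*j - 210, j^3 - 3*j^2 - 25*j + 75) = j - 5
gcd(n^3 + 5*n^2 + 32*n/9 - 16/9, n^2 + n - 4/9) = n^2 + n - 4/9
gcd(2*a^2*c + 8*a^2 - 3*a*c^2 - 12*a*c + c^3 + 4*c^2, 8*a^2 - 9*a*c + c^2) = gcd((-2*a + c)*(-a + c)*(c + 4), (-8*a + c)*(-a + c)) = a - c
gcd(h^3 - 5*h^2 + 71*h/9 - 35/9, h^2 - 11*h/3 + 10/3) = h - 5/3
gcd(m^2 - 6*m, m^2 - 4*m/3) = m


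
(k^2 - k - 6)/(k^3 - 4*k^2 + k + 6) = (k + 2)/(k^2 - k - 2)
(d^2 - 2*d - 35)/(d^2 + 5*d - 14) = (d^2 - 2*d - 35)/(d^2 + 5*d - 14)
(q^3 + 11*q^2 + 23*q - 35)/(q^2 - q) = q + 12 + 35/q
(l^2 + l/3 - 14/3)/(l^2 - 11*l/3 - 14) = (l - 2)/(l - 6)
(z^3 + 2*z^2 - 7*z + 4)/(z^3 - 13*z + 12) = (z - 1)/(z - 3)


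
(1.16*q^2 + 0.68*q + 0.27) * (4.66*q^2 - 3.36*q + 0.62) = 5.4056*q^4 - 0.728799999999999*q^3 - 0.3074*q^2 - 0.4856*q + 0.1674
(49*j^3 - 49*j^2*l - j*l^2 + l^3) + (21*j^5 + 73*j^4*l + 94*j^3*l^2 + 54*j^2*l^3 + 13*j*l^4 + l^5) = 21*j^5 + 73*j^4*l + 94*j^3*l^2 + 49*j^3 + 54*j^2*l^3 - 49*j^2*l + 13*j*l^4 - j*l^2 + l^5 + l^3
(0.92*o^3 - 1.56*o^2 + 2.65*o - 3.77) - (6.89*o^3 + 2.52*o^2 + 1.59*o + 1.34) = -5.97*o^3 - 4.08*o^2 + 1.06*o - 5.11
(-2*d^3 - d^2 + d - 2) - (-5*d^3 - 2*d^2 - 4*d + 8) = 3*d^3 + d^2 + 5*d - 10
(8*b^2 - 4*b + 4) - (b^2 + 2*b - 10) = 7*b^2 - 6*b + 14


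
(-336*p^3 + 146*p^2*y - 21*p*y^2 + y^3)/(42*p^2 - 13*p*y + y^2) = -8*p + y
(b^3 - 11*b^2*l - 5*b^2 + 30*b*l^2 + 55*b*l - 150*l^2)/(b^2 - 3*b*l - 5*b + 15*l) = (b^2 - 11*b*l + 30*l^2)/(b - 3*l)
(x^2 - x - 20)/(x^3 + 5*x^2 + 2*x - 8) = (x - 5)/(x^2 + x - 2)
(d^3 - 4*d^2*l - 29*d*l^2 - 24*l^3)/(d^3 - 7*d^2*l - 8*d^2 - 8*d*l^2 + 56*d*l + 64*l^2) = (d + 3*l)/(d - 8)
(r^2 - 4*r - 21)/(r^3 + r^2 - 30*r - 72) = (r - 7)/(r^2 - 2*r - 24)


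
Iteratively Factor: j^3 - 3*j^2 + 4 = (j - 2)*(j^2 - j - 2) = (j - 2)*(j + 1)*(j - 2)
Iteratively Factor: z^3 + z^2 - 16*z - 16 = (z + 4)*(z^2 - 3*z - 4) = (z + 1)*(z + 4)*(z - 4)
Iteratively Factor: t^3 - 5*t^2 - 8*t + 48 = (t - 4)*(t^2 - t - 12) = (t - 4)^2*(t + 3)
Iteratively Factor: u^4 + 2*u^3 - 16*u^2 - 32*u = (u)*(u^3 + 2*u^2 - 16*u - 32) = u*(u + 2)*(u^2 - 16) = u*(u - 4)*(u + 2)*(u + 4)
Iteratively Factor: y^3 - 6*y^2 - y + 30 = (y - 3)*(y^2 - 3*y - 10) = (y - 5)*(y - 3)*(y + 2)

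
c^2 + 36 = (c - 6*I)*(c + 6*I)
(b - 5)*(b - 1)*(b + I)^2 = b^4 - 6*b^3 + 2*I*b^3 + 4*b^2 - 12*I*b^2 + 6*b + 10*I*b - 5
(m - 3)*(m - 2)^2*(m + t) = m^4 + m^3*t - 7*m^3 - 7*m^2*t + 16*m^2 + 16*m*t - 12*m - 12*t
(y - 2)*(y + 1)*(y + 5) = y^3 + 4*y^2 - 7*y - 10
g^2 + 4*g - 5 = (g - 1)*(g + 5)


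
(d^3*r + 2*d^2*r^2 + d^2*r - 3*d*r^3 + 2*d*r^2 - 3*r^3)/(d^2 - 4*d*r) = r*(d^3 + 2*d^2*r + d^2 - 3*d*r^2 + 2*d*r - 3*r^2)/(d*(d - 4*r))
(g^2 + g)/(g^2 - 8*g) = (g + 1)/(g - 8)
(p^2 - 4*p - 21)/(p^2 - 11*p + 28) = (p + 3)/(p - 4)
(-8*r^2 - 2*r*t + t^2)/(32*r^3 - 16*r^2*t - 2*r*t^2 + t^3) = (-2*r - t)/(8*r^2 - 2*r*t - t^2)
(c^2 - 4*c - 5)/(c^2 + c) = (c - 5)/c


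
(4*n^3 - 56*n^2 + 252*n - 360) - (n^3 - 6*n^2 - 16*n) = 3*n^3 - 50*n^2 + 268*n - 360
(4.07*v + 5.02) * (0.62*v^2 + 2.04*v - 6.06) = 2.5234*v^3 + 11.4152*v^2 - 14.4234*v - 30.4212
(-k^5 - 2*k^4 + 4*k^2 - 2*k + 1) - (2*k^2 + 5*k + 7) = -k^5 - 2*k^4 + 2*k^2 - 7*k - 6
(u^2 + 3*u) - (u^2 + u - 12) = 2*u + 12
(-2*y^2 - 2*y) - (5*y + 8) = -2*y^2 - 7*y - 8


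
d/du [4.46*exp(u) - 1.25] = 4.46*exp(u)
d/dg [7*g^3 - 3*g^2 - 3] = 3*g*(7*g - 2)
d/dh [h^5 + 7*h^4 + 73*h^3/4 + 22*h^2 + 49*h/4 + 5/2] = 5*h^4 + 28*h^3 + 219*h^2/4 + 44*h + 49/4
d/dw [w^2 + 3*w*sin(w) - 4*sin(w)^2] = 3*w*cos(w) + 2*w + 3*sin(w) - 4*sin(2*w)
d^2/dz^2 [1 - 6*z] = 0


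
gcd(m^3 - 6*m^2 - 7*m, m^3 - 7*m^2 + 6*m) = m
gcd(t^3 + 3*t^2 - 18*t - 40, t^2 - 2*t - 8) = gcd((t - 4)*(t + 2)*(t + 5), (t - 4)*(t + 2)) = t^2 - 2*t - 8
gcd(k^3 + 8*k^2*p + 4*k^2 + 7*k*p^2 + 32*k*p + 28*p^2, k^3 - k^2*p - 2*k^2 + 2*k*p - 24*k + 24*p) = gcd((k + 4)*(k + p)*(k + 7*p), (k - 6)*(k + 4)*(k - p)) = k + 4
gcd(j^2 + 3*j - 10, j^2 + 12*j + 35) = j + 5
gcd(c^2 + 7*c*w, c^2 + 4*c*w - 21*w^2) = c + 7*w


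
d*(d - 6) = d^2 - 6*d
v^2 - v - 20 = (v - 5)*(v + 4)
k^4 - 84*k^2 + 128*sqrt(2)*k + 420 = (k - 5*sqrt(2))*(k - 3*sqrt(2))*(k + sqrt(2))*(k + 7*sqrt(2))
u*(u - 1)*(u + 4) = u^3 + 3*u^2 - 4*u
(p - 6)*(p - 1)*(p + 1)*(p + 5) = p^4 - p^3 - 31*p^2 + p + 30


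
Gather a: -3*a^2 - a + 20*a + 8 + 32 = -3*a^2 + 19*a + 40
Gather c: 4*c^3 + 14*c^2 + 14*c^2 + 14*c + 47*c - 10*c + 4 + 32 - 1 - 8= 4*c^3 + 28*c^2 + 51*c + 27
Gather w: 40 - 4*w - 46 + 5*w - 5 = w - 11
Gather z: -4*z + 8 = 8 - 4*z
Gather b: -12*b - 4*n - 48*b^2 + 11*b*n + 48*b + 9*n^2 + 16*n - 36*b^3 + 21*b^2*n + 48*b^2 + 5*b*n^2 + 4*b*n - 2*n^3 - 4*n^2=-36*b^3 + 21*b^2*n + b*(5*n^2 + 15*n + 36) - 2*n^3 + 5*n^2 + 12*n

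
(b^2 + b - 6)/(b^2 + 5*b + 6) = (b - 2)/(b + 2)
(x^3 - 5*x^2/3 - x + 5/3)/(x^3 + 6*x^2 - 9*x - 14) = (3*x^2 - 8*x + 5)/(3*(x^2 + 5*x - 14))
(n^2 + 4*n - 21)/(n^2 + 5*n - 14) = (n - 3)/(n - 2)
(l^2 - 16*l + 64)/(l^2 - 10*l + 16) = (l - 8)/(l - 2)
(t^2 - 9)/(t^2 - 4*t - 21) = (t - 3)/(t - 7)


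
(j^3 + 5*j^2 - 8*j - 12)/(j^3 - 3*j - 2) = (j + 6)/(j + 1)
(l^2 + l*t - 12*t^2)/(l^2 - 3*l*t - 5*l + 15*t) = (l + 4*t)/(l - 5)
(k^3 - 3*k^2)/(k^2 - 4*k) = k*(k - 3)/(k - 4)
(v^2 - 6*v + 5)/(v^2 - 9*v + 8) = (v - 5)/(v - 8)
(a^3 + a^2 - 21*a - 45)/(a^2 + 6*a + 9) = a - 5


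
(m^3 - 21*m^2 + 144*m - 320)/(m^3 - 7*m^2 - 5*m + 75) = (m^2 - 16*m + 64)/(m^2 - 2*m - 15)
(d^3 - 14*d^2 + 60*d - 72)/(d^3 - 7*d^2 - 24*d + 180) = (d - 2)/(d + 5)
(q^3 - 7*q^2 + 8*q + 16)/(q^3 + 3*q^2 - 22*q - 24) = (q - 4)/(q + 6)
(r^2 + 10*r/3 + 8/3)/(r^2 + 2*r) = (r + 4/3)/r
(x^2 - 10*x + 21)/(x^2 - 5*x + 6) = (x - 7)/(x - 2)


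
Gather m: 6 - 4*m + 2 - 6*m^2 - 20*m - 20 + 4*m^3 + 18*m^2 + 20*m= 4*m^3 + 12*m^2 - 4*m - 12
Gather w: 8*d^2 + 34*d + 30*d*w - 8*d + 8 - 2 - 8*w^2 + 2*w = 8*d^2 + 26*d - 8*w^2 + w*(30*d + 2) + 6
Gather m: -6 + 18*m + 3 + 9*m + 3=27*m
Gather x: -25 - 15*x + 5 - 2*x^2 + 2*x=-2*x^2 - 13*x - 20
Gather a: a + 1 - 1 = a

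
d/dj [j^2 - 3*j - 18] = 2*j - 3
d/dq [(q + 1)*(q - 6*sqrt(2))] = 2*q - 6*sqrt(2) + 1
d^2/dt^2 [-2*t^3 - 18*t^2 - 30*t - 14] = -12*t - 36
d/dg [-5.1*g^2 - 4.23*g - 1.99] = -10.2*g - 4.23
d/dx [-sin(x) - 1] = -cos(x)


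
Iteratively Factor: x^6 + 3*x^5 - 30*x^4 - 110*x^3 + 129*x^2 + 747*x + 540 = (x + 1)*(x^5 + 2*x^4 - 32*x^3 - 78*x^2 + 207*x + 540) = (x + 1)*(x + 3)*(x^4 - x^3 - 29*x^2 + 9*x + 180) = (x - 3)*(x + 1)*(x + 3)*(x^3 + 2*x^2 - 23*x - 60) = (x - 5)*(x - 3)*(x + 1)*(x + 3)*(x^2 + 7*x + 12) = (x - 5)*(x - 3)*(x + 1)*(x + 3)*(x + 4)*(x + 3)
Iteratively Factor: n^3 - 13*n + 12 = (n - 1)*(n^2 + n - 12) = (n - 3)*(n - 1)*(n + 4)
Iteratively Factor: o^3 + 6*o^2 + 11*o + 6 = (o + 1)*(o^2 + 5*o + 6) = (o + 1)*(o + 3)*(o + 2)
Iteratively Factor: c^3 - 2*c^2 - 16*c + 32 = (c - 2)*(c^2 - 16) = (c - 2)*(c + 4)*(c - 4)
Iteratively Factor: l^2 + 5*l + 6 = (l + 2)*(l + 3)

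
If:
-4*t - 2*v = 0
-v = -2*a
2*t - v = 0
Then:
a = 0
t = 0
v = 0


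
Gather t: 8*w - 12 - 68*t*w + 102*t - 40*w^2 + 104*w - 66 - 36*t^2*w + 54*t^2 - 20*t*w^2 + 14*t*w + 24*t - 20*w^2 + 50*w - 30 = t^2*(54 - 36*w) + t*(-20*w^2 - 54*w + 126) - 60*w^2 + 162*w - 108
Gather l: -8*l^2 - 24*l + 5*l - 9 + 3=-8*l^2 - 19*l - 6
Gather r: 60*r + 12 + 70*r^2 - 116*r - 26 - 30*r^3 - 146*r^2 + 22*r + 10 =-30*r^3 - 76*r^2 - 34*r - 4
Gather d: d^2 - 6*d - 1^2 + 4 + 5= d^2 - 6*d + 8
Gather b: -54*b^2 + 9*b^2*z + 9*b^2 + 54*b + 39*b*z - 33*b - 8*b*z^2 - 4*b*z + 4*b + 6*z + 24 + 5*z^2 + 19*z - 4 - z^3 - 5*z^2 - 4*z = b^2*(9*z - 45) + b*(-8*z^2 + 35*z + 25) - z^3 + 21*z + 20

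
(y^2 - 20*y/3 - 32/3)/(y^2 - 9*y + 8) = (y + 4/3)/(y - 1)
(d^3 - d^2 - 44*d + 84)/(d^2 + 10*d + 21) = (d^2 - 8*d + 12)/(d + 3)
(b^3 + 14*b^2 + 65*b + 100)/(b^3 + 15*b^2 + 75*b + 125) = (b + 4)/(b + 5)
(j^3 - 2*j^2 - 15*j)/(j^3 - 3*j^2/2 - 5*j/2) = 2*(-j^2 + 2*j + 15)/(-2*j^2 + 3*j + 5)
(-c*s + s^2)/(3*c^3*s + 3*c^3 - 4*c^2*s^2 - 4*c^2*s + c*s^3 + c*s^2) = s/(c*(-3*c*s - 3*c + s^2 + s))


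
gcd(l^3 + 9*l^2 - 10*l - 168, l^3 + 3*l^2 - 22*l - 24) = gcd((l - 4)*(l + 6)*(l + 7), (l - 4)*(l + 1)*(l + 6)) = l^2 + 2*l - 24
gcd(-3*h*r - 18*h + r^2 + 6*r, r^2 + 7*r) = 1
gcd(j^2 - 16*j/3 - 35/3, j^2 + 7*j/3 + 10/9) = j + 5/3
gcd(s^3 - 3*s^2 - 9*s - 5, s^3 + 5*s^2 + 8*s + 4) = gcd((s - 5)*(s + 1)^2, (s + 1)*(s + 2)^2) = s + 1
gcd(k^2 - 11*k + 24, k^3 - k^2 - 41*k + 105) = k - 3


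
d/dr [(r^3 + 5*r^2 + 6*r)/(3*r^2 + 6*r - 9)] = (r^2 - 2*r - 2)/(3*(r^2 - 2*r + 1))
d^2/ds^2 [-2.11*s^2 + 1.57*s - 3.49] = -4.22000000000000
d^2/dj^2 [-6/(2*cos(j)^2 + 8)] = 6*(2*sin(j)^4 + 7*sin(j)^2 - 5)/(cos(j)^2 + 4)^3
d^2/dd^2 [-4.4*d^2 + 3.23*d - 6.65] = -8.80000000000000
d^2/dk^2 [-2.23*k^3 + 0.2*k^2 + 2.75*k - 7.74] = 0.4 - 13.38*k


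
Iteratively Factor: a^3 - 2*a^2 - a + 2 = (a - 1)*(a^2 - a - 2) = (a - 2)*(a - 1)*(a + 1)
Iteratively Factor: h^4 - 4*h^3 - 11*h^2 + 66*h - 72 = (h - 3)*(h^3 - h^2 - 14*h + 24) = (h - 3)*(h + 4)*(h^2 - 5*h + 6) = (h - 3)^2*(h + 4)*(h - 2)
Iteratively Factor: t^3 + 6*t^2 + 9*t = (t + 3)*(t^2 + 3*t) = t*(t + 3)*(t + 3)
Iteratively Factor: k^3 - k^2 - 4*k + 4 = (k - 2)*(k^2 + k - 2) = (k - 2)*(k - 1)*(k + 2)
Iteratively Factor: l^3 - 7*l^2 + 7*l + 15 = (l - 3)*(l^2 - 4*l - 5) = (l - 5)*(l - 3)*(l + 1)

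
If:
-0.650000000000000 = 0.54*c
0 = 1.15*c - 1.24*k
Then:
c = -1.20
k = -1.12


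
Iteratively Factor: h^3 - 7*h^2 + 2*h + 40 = (h - 5)*(h^2 - 2*h - 8) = (h - 5)*(h + 2)*(h - 4)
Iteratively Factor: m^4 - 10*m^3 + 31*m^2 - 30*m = (m - 2)*(m^3 - 8*m^2 + 15*m) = (m - 3)*(m - 2)*(m^2 - 5*m) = m*(m - 3)*(m - 2)*(m - 5)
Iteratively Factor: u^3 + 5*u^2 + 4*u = (u)*(u^2 + 5*u + 4) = u*(u + 1)*(u + 4)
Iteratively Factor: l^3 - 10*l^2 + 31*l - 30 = (l - 5)*(l^2 - 5*l + 6) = (l - 5)*(l - 3)*(l - 2)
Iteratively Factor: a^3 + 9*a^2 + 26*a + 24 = (a + 2)*(a^2 + 7*a + 12) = (a + 2)*(a + 4)*(a + 3)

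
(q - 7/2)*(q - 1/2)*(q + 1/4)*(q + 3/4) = q^4 - 3*q^3 - 33*q^2/16 + q + 21/64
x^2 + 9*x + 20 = (x + 4)*(x + 5)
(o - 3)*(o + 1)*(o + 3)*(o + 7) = o^4 + 8*o^3 - 2*o^2 - 72*o - 63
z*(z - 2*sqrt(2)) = z^2 - 2*sqrt(2)*z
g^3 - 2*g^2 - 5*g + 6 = (g - 3)*(g - 1)*(g + 2)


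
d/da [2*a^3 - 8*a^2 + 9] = 2*a*(3*a - 8)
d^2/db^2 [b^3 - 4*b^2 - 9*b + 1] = 6*b - 8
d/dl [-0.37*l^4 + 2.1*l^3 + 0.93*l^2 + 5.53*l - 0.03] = -1.48*l^3 + 6.3*l^2 + 1.86*l + 5.53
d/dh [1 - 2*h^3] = -6*h^2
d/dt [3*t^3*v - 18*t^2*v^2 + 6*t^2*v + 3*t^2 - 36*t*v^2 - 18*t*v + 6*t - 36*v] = 9*t^2*v - 36*t*v^2 + 12*t*v + 6*t - 36*v^2 - 18*v + 6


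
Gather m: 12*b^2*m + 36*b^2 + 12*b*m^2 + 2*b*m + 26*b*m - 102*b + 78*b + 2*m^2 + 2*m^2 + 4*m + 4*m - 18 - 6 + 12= 36*b^2 - 24*b + m^2*(12*b + 4) + m*(12*b^2 + 28*b + 8) - 12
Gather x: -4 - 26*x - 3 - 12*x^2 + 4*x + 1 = -12*x^2 - 22*x - 6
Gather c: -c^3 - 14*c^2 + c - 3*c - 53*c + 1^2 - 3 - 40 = -c^3 - 14*c^2 - 55*c - 42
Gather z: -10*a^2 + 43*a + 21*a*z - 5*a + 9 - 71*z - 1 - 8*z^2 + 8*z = -10*a^2 + 38*a - 8*z^2 + z*(21*a - 63) + 8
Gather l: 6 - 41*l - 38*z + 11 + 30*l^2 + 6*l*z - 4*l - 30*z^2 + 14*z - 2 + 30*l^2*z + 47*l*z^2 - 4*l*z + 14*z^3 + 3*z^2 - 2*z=l^2*(30*z + 30) + l*(47*z^2 + 2*z - 45) + 14*z^3 - 27*z^2 - 26*z + 15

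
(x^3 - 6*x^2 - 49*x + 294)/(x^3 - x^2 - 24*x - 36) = (x^2 - 49)/(x^2 + 5*x + 6)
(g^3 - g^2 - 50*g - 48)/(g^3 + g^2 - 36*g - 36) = (g - 8)/(g - 6)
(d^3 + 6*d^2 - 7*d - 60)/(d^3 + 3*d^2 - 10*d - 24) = (d + 5)/(d + 2)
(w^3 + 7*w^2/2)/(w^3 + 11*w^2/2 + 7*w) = w/(w + 2)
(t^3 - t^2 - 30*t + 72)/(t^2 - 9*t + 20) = (t^2 + 3*t - 18)/(t - 5)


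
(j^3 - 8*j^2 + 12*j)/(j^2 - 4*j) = (j^2 - 8*j + 12)/(j - 4)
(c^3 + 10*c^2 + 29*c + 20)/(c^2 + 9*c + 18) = (c^3 + 10*c^2 + 29*c + 20)/(c^2 + 9*c + 18)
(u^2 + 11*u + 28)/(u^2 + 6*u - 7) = (u + 4)/(u - 1)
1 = 1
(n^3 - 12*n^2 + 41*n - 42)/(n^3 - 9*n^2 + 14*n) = (n - 3)/n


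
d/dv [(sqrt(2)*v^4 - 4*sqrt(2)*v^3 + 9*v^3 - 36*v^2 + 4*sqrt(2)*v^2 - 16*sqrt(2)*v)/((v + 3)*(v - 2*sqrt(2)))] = (2*sqrt(2)*v^5 - 3*v^4 + 5*sqrt(2)*v^4 - 60*sqrt(2)*v^3 + 38*v^3 - 62*sqrt(2)*v^2 + 20*v^2 - 96*v + 432*sqrt(2)*v + 192)/(v^4 - 4*sqrt(2)*v^3 + 6*v^3 - 24*sqrt(2)*v^2 + 17*v^2 - 36*sqrt(2)*v + 48*v + 72)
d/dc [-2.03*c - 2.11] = -2.03000000000000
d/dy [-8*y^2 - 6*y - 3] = -16*y - 6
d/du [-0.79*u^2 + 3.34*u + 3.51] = 3.34 - 1.58*u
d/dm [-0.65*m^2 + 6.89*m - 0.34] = 6.89 - 1.3*m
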